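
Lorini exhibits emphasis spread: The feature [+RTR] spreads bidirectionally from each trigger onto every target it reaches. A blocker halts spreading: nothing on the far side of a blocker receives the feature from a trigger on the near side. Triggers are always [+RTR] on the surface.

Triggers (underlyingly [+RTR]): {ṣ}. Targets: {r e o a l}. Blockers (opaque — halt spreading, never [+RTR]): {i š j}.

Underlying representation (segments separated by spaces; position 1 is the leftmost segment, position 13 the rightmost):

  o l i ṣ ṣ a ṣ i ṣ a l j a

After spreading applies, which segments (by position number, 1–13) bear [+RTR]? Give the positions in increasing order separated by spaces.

From /ṣ/ at 4 rightward: 5 /ṣ/ is itself a trigger — this domain ends here.
From /ṣ/ at 4 leftward: 3 /i/ blocks.
From /ṣ/ at 5 rightward: 6 /a/ → [+RTR]; 7 /ṣ/ is itself a trigger — this domain ends here.
From /ṣ/ at 5 leftward: 4 /ṣ/ is itself a trigger — this domain ends here.
From /ṣ/ at 7 rightward: 8 /i/ blocks.
From /ṣ/ at 7 leftward: 6 /a/ → [+RTR]; 5 /ṣ/ is itself a trigger — this domain ends here.
From /ṣ/ at 9 rightward: 10 /a/ → [+RTR]; 11 /l/ → [+RTR]; 12 /j/ blocks.
From /ṣ/ at 9 leftward: 8 /i/ blocks.
Targets with no active source: positions 1 2 13 stay [-emphatic].

4 5 6 7 9 10 11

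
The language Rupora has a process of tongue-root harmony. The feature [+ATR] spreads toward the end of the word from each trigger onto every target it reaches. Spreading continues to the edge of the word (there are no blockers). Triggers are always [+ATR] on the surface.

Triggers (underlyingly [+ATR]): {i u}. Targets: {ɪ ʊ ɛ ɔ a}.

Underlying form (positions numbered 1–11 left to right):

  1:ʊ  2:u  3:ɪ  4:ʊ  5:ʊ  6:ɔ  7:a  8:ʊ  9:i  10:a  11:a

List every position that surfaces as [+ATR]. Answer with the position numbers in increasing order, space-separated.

From /u/ at 2 rightward: 3 /ɪ/ → [+ATR]; 4 /ʊ/ → [+ATR]; 5 /ʊ/ → [+ATR]; 6 /ɔ/ → [+ATR]; 7 /a/ → [+ATR]; 8 /ʊ/ → [+ATR]; 9 /i/ is itself a trigger — this domain ends here.
From /i/ at 9 rightward: 10 /a/ → [+ATR]; 11 /a/ → [+ATR]; word edge.
Target with no active source: position 1 stays [-ATR].

2 3 4 5 6 7 8 9 10 11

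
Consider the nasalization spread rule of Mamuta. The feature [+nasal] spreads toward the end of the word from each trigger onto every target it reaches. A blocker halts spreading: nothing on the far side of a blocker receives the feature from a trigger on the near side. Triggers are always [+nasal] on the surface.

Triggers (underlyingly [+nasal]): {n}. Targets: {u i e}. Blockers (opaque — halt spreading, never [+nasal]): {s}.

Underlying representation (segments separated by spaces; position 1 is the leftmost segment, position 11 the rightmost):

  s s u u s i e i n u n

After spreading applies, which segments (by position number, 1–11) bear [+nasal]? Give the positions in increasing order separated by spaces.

From /n/ at 9 rightward: 10 /u/ → [+nasal]; 11 /n/ is itself a trigger — this domain ends here.
From /n/ at 11 rightward: word edge.
Targets with no active source: positions 3 4 6 7 8 stay [-nasal].

9 10 11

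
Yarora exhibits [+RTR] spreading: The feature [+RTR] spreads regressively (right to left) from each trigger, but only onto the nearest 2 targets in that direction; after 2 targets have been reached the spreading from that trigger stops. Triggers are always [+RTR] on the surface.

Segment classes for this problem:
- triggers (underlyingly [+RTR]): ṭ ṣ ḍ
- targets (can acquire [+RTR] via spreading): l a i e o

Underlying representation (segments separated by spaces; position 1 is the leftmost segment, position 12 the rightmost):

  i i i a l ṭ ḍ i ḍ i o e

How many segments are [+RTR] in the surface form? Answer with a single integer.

From /ṭ/ at 6 leftward: 5 /l/ → [+RTR]; 4 /a/ → [+RTR]; bound reached.
From /ḍ/ at 7 leftward: 6 /ṭ/ is itself a trigger — this domain ends here.
From /ḍ/ at 9 leftward: 8 /i/ → [+RTR]; 7 /ḍ/ is itself a trigger — this domain ends here.
Targets with no active source: positions 1 2 3 10 11 12 stay [-emphatic].
[+RTR] positions on the surface: 4 5 6 7 8 9.

6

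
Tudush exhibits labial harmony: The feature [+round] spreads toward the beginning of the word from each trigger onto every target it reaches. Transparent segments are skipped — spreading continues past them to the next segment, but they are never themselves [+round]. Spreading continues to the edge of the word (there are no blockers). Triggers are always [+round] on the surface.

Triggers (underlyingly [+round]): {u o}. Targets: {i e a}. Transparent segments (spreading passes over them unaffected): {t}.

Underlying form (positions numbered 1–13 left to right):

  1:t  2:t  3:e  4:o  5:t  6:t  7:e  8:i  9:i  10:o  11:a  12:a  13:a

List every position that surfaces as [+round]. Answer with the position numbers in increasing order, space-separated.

From /o/ at 4 leftward: 3 /e/ → [+round]; 2 /t/ transparent; 1 /t/ transparent; word edge.
From /o/ at 10 leftward: 9 /i/ → [+round]; 8 /i/ → [+round]; 7 /e/ → [+round]; 6 /t/ transparent; 5 /t/ transparent; 4 /o/ is itself a trigger — this domain ends here.
Targets with no active source: positions 11 12 13 stay [-round].

3 4 7 8 9 10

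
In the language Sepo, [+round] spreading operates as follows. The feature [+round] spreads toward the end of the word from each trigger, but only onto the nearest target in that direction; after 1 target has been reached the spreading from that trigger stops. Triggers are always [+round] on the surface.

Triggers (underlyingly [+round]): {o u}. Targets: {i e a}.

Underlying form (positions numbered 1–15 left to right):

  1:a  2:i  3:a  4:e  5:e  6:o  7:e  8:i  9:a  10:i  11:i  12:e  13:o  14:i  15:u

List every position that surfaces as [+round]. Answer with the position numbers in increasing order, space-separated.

6 7 13 14 15

From /o/ at 6 rightward: 7 /e/ → [+round]; bound reached.
From /o/ at 13 rightward: 14 /i/ → [+round]; bound reached.
From /u/ at 15 rightward: word edge.
Targets with no active source: positions 1 2 3 4 5 8 9 10 11 12 stay [-round].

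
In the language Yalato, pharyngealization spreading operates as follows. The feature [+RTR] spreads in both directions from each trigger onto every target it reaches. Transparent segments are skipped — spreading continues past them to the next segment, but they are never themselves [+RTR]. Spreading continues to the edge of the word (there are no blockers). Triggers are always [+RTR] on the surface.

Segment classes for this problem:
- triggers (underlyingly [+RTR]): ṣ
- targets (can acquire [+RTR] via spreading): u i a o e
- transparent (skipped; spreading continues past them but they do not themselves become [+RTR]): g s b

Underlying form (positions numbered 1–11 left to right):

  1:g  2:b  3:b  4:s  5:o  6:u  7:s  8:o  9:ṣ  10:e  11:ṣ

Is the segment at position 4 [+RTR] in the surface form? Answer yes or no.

no

From /ṣ/ at 9 rightward: 10 /e/ → [+RTR]; 11 /ṣ/ is itself a trigger — this domain ends here.
From /ṣ/ at 9 leftward: 8 /o/ → [+RTR]; 7 /s/ transparent; 6 /u/ → [+RTR]; 5 /o/ → [+RTR]; 4 /s/ transparent; 3 /b/ transparent; 2 /b/ transparent; 1 /g/ transparent; word edge.
From /ṣ/ at 11 rightward: word edge.
From /ṣ/ at 11 leftward: 10 /e/ → [+RTR]; 9 /ṣ/ is itself a trigger — this domain ends here.
[+RTR] positions on the surface: 5 6 8 9 10 11.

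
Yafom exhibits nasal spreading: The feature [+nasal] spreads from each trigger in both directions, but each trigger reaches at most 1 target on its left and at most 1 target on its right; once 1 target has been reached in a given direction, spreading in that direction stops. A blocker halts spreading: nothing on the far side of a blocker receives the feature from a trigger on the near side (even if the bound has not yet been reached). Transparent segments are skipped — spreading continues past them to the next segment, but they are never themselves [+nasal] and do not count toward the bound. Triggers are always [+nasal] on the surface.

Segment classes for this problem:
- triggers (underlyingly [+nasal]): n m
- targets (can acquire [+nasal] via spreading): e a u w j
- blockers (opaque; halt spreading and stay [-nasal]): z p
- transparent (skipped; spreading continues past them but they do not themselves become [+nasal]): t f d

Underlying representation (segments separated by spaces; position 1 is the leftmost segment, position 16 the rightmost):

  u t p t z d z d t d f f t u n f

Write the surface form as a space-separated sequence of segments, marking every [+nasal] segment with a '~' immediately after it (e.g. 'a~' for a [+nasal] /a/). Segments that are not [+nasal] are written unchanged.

From /n/ at 15 rightward: 16 /f/ transparent; word edge.
From /n/ at 15 leftward: 14 /u/ → [+nasal]; bound reached.
Target with no active source: position 1 stays [-nasal].
[+nasal] positions on the surface: 14 15.

u t p t z d z d t d f f t u~ n~ f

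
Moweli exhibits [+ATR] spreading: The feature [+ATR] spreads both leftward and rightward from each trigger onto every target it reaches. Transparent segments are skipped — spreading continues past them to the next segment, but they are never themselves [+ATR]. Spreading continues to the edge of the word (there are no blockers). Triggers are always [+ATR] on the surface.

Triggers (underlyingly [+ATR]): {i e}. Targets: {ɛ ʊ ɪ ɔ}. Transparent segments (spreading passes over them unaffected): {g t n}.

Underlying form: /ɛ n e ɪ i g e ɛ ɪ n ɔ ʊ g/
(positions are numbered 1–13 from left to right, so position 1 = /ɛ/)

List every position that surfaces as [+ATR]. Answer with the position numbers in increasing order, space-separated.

From /e/ at 3 rightward: 4 /ɪ/ → [+ATR]; 5 /i/ is itself a trigger — this domain ends here.
From /e/ at 3 leftward: 2 /n/ transparent; 1 /ɛ/ → [+ATR]; word edge.
From /i/ at 5 rightward: 6 /g/ transparent; 7 /e/ is itself a trigger — this domain ends here.
From /i/ at 5 leftward: 4 /ɪ/ → [+ATR]; 3 /e/ is itself a trigger — this domain ends here.
From /e/ at 7 rightward: 8 /ɛ/ → [+ATR]; 9 /ɪ/ → [+ATR]; 10 /n/ transparent; 11 /ɔ/ → [+ATR]; 12 /ʊ/ → [+ATR]; 13 /g/ transparent; word edge.
From /e/ at 7 leftward: 6 /g/ transparent; 5 /i/ is itself a trigger — this domain ends here.

1 3 4 5 7 8 9 11 12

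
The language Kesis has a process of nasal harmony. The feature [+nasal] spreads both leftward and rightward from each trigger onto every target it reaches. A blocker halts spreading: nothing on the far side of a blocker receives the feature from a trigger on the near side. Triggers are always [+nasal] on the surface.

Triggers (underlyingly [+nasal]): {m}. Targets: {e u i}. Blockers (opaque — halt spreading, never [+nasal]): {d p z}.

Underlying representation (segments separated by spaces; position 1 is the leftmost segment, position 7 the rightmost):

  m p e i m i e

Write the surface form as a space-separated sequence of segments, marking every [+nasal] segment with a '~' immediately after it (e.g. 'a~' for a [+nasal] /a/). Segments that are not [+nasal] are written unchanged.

From /m/ at 1 rightward: 2 /p/ blocks.
From /m/ at 1 leftward: word edge.
From /m/ at 5 rightward: 6 /i/ → [+nasal]; 7 /e/ → [+nasal]; word edge.
From /m/ at 5 leftward: 4 /i/ → [+nasal]; 3 /e/ → [+nasal]; 2 /p/ blocks.
[+nasal] positions on the surface: 1 3 4 5 6 7.

m~ p e~ i~ m~ i~ e~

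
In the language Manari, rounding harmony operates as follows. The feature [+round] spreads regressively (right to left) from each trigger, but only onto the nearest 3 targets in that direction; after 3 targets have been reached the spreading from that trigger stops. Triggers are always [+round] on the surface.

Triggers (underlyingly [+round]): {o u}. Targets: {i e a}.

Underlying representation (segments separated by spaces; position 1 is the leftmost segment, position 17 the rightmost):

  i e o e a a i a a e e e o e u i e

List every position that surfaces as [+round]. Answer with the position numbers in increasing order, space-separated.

From /o/ at 3 leftward: 2 /e/ → [+round]; 1 /i/ → [+round]; word edge.
From /o/ at 13 leftward: 12 /e/ → [+round]; 11 /e/ → [+round]; 10 /e/ → [+round]; bound reached.
From /u/ at 15 leftward: 14 /e/ → [+round]; 13 /o/ is itself a trigger — this domain ends here.
Targets with no active source: positions 4 5 6 7 8 9 16 17 stay [-round].

1 2 3 10 11 12 13 14 15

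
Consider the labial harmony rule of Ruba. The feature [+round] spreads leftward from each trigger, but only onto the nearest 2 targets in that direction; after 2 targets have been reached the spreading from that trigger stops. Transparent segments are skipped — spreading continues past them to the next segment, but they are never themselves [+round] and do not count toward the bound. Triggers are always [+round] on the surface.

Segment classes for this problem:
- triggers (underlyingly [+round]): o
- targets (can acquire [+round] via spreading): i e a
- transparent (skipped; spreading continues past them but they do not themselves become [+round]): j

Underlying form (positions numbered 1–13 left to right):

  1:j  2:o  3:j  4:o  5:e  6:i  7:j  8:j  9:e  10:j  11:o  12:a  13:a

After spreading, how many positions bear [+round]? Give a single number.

5

From /o/ at 2 leftward: 1 /j/ transparent; word edge.
From /o/ at 4 leftward: 3 /j/ transparent; 2 /o/ is itself a trigger — this domain ends here.
From /o/ at 11 leftward: 10 /j/ transparent; 9 /e/ → [+round]; 8 /j/ transparent; 7 /j/ transparent; 6 /i/ → [+round]; bound reached.
Targets with no active source: positions 5 12 13 stay [-round].
[+round] positions on the surface: 2 4 6 9 11.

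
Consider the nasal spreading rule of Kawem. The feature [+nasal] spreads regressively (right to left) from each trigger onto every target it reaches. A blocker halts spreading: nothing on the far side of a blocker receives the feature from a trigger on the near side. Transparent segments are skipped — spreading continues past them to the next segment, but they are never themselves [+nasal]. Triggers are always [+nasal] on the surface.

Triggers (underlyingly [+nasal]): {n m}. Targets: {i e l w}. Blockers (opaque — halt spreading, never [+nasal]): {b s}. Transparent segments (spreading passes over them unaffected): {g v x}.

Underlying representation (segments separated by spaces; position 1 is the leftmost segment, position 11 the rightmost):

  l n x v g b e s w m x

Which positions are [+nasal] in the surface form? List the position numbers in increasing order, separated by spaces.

From /n/ at 2 leftward: 1 /l/ → [+nasal]; word edge.
From /m/ at 10 leftward: 9 /w/ → [+nasal]; 8 /s/ blocks.
Target with no active source: position 7 stays [-nasal].

1 2 9 10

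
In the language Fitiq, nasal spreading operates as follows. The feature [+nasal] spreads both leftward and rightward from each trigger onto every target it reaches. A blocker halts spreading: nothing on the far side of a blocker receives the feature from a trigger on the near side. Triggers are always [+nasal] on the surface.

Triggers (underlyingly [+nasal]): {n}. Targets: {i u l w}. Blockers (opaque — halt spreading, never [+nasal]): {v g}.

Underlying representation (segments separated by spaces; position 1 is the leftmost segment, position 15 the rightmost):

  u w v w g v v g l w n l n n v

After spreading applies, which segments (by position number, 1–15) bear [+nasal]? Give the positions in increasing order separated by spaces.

9 10 11 12 13 14

From /n/ at 11 rightward: 12 /l/ → [+nasal]; 13 /n/ is itself a trigger — this domain ends here.
From /n/ at 11 leftward: 10 /w/ → [+nasal]; 9 /l/ → [+nasal]; 8 /g/ blocks.
From /n/ at 13 rightward: 14 /n/ is itself a trigger — this domain ends here.
From /n/ at 13 leftward: 12 /l/ → [+nasal]; 11 /n/ is itself a trigger — this domain ends here.
From /n/ at 14 rightward: 15 /v/ blocks.
From /n/ at 14 leftward: 13 /n/ is itself a trigger — this domain ends here.
Targets with no active source: positions 1 2 4 stay [-nasal].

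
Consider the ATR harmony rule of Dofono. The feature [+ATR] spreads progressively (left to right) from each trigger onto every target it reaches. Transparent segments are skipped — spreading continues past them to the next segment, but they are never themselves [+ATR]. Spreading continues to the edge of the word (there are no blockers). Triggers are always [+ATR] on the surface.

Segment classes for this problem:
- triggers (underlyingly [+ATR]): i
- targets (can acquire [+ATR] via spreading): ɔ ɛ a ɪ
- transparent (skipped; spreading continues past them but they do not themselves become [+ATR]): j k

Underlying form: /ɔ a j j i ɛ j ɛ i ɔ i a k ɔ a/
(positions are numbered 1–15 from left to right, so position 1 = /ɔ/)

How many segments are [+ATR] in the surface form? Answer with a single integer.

9

From /i/ at 5 rightward: 6 /ɛ/ → [+ATR]; 7 /j/ transparent; 8 /ɛ/ → [+ATR]; 9 /i/ is itself a trigger — this domain ends here.
From /i/ at 9 rightward: 10 /ɔ/ → [+ATR]; 11 /i/ is itself a trigger — this domain ends here.
From /i/ at 11 rightward: 12 /a/ → [+ATR]; 13 /k/ transparent; 14 /ɔ/ → [+ATR]; 15 /a/ → [+ATR]; word edge.
Targets with no active source: positions 1 2 stay [-ATR].
[+ATR] positions on the surface: 5 6 8 9 10 11 12 14 15.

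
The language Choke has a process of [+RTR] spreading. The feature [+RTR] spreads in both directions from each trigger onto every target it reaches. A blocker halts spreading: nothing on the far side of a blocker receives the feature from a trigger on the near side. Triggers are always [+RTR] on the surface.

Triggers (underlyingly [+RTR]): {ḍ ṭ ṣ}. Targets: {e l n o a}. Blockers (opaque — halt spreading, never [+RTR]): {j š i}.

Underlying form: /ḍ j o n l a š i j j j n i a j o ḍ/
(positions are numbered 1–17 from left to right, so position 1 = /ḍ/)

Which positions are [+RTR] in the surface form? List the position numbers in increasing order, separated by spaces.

1 16 17

From /ḍ/ at 1 rightward: 2 /j/ blocks.
From /ḍ/ at 1 leftward: word edge.
From /ḍ/ at 17 rightward: word edge.
From /ḍ/ at 17 leftward: 16 /o/ → [+RTR]; 15 /j/ blocks.
Targets with no active source: positions 3 4 5 6 12 14 stay [-emphatic].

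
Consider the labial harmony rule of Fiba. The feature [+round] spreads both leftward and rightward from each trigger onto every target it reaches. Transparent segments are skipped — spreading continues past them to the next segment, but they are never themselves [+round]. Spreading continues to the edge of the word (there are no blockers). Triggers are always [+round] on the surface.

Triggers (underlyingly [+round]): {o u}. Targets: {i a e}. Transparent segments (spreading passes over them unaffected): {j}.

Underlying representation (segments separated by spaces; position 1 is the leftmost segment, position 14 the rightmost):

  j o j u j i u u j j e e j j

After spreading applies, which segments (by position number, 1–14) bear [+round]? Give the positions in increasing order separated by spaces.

From /o/ at 2 rightward: 3 /j/ transparent; 4 /u/ is itself a trigger — this domain ends here.
From /o/ at 2 leftward: 1 /j/ transparent; word edge.
From /u/ at 4 rightward: 5 /j/ transparent; 6 /i/ → [+round]; 7 /u/ is itself a trigger — this domain ends here.
From /u/ at 4 leftward: 3 /j/ transparent; 2 /o/ is itself a trigger — this domain ends here.
From /u/ at 7 rightward: 8 /u/ is itself a trigger — this domain ends here.
From /u/ at 7 leftward: 6 /i/ → [+round]; 5 /j/ transparent; 4 /u/ is itself a trigger — this domain ends here.
From /u/ at 8 rightward: 9 /j/ transparent; 10 /j/ transparent; 11 /e/ → [+round]; 12 /e/ → [+round]; 13 /j/ transparent; 14 /j/ transparent; word edge.
From /u/ at 8 leftward: 7 /u/ is itself a trigger — this domain ends here.

2 4 6 7 8 11 12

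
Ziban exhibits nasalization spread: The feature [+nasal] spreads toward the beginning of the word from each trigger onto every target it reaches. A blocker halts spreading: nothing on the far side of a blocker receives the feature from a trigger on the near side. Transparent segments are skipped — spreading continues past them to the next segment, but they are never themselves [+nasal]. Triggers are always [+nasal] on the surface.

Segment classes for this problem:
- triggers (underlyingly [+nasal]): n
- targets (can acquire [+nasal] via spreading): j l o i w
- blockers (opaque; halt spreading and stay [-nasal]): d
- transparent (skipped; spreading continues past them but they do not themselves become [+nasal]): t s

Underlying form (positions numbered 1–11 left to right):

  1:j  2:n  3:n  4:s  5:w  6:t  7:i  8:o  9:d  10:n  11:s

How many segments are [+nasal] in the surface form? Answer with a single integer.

From /n/ at 2 leftward: 1 /j/ → [+nasal]; word edge.
From /n/ at 3 leftward: 2 /n/ is itself a trigger — this domain ends here.
From /n/ at 10 leftward: 9 /d/ blocks.
Targets with no active source: positions 5 7 8 stay [-nasal].
[+nasal] positions on the surface: 1 2 3 10.

4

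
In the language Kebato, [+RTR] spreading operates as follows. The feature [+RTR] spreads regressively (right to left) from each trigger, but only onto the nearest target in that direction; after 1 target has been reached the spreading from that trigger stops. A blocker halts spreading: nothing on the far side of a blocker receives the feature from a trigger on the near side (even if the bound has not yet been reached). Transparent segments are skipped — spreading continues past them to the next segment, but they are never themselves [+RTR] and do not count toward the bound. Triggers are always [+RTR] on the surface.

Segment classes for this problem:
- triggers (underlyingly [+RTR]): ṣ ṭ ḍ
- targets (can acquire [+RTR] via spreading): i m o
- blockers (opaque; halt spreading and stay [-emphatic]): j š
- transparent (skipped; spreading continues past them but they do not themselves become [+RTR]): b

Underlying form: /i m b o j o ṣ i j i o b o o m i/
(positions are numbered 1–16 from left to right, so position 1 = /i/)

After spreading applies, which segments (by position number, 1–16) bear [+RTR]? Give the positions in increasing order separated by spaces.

6 7

From /ṣ/ at 7 leftward: 6 /o/ → [+RTR]; bound reached.
Targets with no active source: positions 1 2 4 8 10 11 13 14 15 16 stay [-emphatic].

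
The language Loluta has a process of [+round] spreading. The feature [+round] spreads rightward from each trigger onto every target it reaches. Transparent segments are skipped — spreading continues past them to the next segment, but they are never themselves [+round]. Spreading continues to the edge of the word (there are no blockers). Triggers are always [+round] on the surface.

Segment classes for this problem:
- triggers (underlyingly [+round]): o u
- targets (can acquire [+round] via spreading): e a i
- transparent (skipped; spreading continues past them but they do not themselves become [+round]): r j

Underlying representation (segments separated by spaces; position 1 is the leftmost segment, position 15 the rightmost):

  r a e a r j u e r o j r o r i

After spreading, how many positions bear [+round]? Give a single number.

5

From /u/ at 7 rightward: 8 /e/ → [+round]; 9 /r/ transparent; 10 /o/ is itself a trigger — this domain ends here.
From /o/ at 10 rightward: 11 /j/ transparent; 12 /r/ transparent; 13 /o/ is itself a trigger — this domain ends here.
From /o/ at 13 rightward: 14 /r/ transparent; 15 /i/ → [+round]; word edge.
Targets with no active source: positions 2 3 4 stay [-round].
[+round] positions on the surface: 7 8 10 13 15.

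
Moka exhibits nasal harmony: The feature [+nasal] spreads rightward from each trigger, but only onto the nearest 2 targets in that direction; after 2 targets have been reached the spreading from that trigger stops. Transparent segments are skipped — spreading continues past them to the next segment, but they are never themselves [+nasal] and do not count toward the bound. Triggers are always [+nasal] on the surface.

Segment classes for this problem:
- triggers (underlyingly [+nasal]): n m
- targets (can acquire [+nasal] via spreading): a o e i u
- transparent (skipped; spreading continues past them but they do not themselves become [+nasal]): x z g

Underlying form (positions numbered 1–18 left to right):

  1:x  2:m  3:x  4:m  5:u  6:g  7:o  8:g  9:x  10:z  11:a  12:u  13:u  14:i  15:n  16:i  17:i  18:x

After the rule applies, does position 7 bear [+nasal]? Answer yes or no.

From /m/ at 2 rightward: 3 /x/ transparent; 4 /m/ is itself a trigger — this domain ends here.
From /m/ at 4 rightward: 5 /u/ → [+nasal]; 6 /g/ transparent; 7 /o/ → [+nasal]; bound reached.
From /n/ at 15 rightward: 16 /i/ → [+nasal]; 17 /i/ → [+nasal]; bound reached.
Targets with no active source: positions 11 12 13 14 stay [-nasal].
[+nasal] positions on the surface: 2 4 5 7 15 16 17.

yes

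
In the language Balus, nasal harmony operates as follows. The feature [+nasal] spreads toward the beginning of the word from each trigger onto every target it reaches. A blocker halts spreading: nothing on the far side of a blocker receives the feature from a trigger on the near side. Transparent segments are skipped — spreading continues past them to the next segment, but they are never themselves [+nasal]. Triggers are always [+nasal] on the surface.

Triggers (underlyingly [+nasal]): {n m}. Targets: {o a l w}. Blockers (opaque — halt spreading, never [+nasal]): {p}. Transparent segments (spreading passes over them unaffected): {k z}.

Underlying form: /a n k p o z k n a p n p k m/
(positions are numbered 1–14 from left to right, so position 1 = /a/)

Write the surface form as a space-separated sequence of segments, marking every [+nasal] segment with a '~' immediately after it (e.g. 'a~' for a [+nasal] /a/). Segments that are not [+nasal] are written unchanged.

a~ n~ k p o~ z k n~ a p n~ p k m~

From /n/ at 2 leftward: 1 /a/ → [+nasal]; word edge.
From /n/ at 8 leftward: 7 /k/ transparent; 6 /z/ transparent; 5 /o/ → [+nasal]; 4 /p/ blocks.
From /n/ at 11 leftward: 10 /p/ blocks.
From /m/ at 14 leftward: 13 /k/ transparent; 12 /p/ blocks.
Target with no active source: position 9 stays [-nasal].
[+nasal] positions on the surface: 1 2 5 8 11 14.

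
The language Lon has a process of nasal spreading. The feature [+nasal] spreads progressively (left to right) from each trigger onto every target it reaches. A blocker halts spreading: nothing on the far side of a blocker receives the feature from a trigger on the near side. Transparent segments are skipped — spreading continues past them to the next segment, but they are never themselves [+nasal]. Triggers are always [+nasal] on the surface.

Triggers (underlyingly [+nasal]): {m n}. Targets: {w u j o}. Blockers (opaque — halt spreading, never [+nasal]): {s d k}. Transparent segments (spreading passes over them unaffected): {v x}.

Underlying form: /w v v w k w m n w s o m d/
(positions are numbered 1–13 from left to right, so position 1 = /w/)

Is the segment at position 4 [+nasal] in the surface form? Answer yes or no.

no

From /m/ at 7 rightward: 8 /n/ is itself a trigger — this domain ends here.
From /n/ at 8 rightward: 9 /w/ → [+nasal]; 10 /s/ blocks.
From /m/ at 12 rightward: 13 /d/ blocks.
Targets with no active source: positions 1 4 6 11 stay [-nasal].
[+nasal] positions on the surface: 7 8 9 12.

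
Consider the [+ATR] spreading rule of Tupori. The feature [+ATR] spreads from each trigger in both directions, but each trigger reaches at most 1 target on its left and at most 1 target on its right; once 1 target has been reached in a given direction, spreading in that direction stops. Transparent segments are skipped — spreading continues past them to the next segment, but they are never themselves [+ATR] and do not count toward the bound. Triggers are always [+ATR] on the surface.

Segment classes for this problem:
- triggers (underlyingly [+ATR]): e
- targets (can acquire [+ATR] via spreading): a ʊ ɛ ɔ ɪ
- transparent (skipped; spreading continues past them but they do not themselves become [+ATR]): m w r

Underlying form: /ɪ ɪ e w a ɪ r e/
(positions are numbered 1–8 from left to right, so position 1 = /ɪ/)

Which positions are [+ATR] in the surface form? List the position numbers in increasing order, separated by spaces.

2 3 5 6 8

From /e/ at 3 rightward: 4 /w/ transparent; 5 /a/ → [+ATR]; bound reached.
From /e/ at 3 leftward: 2 /ɪ/ → [+ATR]; bound reached.
From /e/ at 8 rightward: word edge.
From /e/ at 8 leftward: 7 /r/ transparent; 6 /ɪ/ → [+ATR]; bound reached.
Target with no active source: position 1 stays [-ATR].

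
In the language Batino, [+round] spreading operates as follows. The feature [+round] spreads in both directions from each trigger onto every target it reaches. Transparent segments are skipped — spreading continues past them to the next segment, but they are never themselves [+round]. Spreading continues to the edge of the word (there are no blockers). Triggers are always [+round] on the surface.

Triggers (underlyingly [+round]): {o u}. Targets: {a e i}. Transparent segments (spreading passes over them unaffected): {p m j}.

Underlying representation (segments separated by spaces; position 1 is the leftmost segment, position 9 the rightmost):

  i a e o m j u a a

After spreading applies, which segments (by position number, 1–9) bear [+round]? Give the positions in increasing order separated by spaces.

From /o/ at 4 rightward: 5 /m/ transparent; 6 /j/ transparent; 7 /u/ is itself a trigger — this domain ends here.
From /o/ at 4 leftward: 3 /e/ → [+round]; 2 /a/ → [+round]; 1 /i/ → [+round]; word edge.
From /u/ at 7 rightward: 8 /a/ → [+round]; 9 /a/ → [+round]; word edge.
From /u/ at 7 leftward: 6 /j/ transparent; 5 /m/ transparent; 4 /o/ is itself a trigger — this domain ends here.

1 2 3 4 7 8 9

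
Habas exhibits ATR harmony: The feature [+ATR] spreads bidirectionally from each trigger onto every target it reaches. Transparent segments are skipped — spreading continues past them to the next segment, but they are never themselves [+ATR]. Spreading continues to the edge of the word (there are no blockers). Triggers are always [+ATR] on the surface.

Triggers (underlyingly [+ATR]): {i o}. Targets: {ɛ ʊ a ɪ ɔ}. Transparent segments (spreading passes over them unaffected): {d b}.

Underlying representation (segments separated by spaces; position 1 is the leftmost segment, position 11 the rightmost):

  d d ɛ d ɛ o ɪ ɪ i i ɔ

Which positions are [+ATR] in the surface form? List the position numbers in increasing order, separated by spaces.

3 5 6 7 8 9 10 11

From /o/ at 6 rightward: 7 /ɪ/ → [+ATR]; 8 /ɪ/ → [+ATR]; 9 /i/ is itself a trigger — this domain ends here.
From /o/ at 6 leftward: 5 /ɛ/ → [+ATR]; 4 /d/ transparent; 3 /ɛ/ → [+ATR]; 2 /d/ transparent; 1 /d/ transparent; word edge.
From /i/ at 9 rightward: 10 /i/ is itself a trigger — this domain ends here.
From /i/ at 9 leftward: 8 /ɪ/ → [+ATR]; 7 /ɪ/ → [+ATR]; 6 /o/ is itself a trigger — this domain ends here.
From /i/ at 10 rightward: 11 /ɔ/ → [+ATR]; word edge.
From /i/ at 10 leftward: 9 /i/ is itself a trigger — this domain ends here.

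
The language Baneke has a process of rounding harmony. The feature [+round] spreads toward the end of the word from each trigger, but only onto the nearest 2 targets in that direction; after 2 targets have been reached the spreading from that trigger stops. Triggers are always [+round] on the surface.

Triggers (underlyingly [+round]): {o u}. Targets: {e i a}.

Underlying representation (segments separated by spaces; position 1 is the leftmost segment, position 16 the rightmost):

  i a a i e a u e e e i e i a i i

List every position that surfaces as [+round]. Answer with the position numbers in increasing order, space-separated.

From /u/ at 7 rightward: 8 /e/ → [+round]; 9 /e/ → [+round]; bound reached.
Targets with no active source: positions 1 2 3 4 5 6 10 11 12 13 14 15 16 stay [-round].

7 8 9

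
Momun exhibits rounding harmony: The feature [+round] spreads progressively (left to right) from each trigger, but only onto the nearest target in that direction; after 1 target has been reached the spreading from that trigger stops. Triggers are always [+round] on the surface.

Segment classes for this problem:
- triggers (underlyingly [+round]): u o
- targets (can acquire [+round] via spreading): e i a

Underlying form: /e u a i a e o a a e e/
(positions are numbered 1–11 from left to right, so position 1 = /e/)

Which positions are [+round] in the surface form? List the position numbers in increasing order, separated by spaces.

2 3 7 8

From /u/ at 2 rightward: 3 /a/ → [+round]; bound reached.
From /o/ at 7 rightward: 8 /a/ → [+round]; bound reached.
Targets with no active source: positions 1 4 5 6 9 10 11 stay [-round].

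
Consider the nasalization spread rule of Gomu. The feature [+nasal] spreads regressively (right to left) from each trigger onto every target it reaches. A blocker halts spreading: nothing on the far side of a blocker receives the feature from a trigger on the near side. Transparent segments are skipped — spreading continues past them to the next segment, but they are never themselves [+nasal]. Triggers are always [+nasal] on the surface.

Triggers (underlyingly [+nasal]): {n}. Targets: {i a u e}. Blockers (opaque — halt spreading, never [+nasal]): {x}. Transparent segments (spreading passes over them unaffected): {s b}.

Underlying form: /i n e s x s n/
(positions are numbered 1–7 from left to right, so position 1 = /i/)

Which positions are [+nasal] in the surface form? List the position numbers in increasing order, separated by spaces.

From /n/ at 2 leftward: 1 /i/ → [+nasal]; word edge.
From /n/ at 7 leftward: 6 /s/ transparent; 5 /x/ blocks.
Target with no active source: position 3 stays [-nasal].

1 2 7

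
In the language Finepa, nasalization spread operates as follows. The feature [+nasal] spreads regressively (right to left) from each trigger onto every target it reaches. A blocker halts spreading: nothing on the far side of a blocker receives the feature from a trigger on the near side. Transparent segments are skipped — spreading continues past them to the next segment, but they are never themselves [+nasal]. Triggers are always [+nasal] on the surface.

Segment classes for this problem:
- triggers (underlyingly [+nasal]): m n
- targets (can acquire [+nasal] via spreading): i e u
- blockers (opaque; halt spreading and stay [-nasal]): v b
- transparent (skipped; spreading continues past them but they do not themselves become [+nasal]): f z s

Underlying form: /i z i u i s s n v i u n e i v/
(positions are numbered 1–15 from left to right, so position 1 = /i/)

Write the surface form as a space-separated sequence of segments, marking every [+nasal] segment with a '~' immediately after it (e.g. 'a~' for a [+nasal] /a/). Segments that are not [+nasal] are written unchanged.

From /n/ at 8 leftward: 7 /s/ transparent; 6 /s/ transparent; 5 /i/ → [+nasal]; 4 /u/ → [+nasal]; 3 /i/ → [+nasal]; 2 /z/ transparent; 1 /i/ → [+nasal]; word edge.
From /n/ at 12 leftward: 11 /u/ → [+nasal]; 10 /i/ → [+nasal]; 9 /v/ blocks.
Targets with no active source: positions 13 14 stay [-nasal].
[+nasal] positions on the surface: 1 3 4 5 8 10 11 12.

i~ z i~ u~ i~ s s n~ v i~ u~ n~ e i v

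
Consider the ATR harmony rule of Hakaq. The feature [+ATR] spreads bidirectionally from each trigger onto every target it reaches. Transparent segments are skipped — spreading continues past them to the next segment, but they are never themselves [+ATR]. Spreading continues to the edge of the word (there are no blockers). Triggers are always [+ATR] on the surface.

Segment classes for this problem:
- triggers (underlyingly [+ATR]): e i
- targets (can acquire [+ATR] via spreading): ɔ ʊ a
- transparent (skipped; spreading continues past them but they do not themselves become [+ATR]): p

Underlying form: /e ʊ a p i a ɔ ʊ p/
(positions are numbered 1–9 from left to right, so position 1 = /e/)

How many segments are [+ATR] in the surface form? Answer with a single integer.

From /e/ at 1 rightward: 2 /ʊ/ → [+ATR]; 3 /a/ → [+ATR]; 4 /p/ transparent; 5 /i/ is itself a trigger — this domain ends here.
From /e/ at 1 leftward: word edge.
From /i/ at 5 rightward: 6 /a/ → [+ATR]; 7 /ɔ/ → [+ATR]; 8 /ʊ/ → [+ATR]; 9 /p/ transparent; word edge.
From /i/ at 5 leftward: 4 /p/ transparent; 3 /a/ → [+ATR]; 2 /ʊ/ → [+ATR]; 1 /e/ is itself a trigger — this domain ends here.
[+ATR] positions on the surface: 1 2 3 5 6 7 8.

7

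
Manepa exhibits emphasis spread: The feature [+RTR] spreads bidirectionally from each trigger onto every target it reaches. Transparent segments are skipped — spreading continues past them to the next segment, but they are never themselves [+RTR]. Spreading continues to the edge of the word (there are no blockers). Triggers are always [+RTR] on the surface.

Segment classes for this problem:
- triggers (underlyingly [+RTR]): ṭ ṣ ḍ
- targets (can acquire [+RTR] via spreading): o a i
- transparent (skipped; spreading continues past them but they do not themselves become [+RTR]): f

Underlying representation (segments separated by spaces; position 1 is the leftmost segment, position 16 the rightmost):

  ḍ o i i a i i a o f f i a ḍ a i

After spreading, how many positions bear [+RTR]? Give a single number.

14

From /ḍ/ at 1 rightward: 2 /o/ → [+RTR]; 3 /i/ → [+RTR]; 4 /i/ → [+RTR]; 5 /a/ → [+RTR]; 6 /i/ → [+RTR]; 7 /i/ → [+RTR]; 8 /a/ → [+RTR]; 9 /o/ → [+RTR]; 10 /f/ transparent; 11 /f/ transparent; 12 /i/ → [+RTR]; 13 /a/ → [+RTR]; 14 /ḍ/ is itself a trigger — this domain ends here.
From /ḍ/ at 1 leftward: word edge.
From /ḍ/ at 14 rightward: 15 /a/ → [+RTR]; 16 /i/ → [+RTR]; word edge.
From /ḍ/ at 14 leftward: 13 /a/ → [+RTR]; 12 /i/ → [+RTR]; 11 /f/ transparent; 10 /f/ transparent; 9 /o/ → [+RTR]; 8 /a/ → [+RTR]; 7 /i/ → [+RTR]; 6 /i/ → [+RTR]; 5 /a/ → [+RTR]; 4 /i/ → [+RTR]; 3 /i/ → [+RTR]; 2 /o/ → [+RTR]; 1 /ḍ/ is itself a trigger — this domain ends here.
[+RTR] positions on the surface: 1 2 3 4 5 6 7 8 9 12 13 14 15 16.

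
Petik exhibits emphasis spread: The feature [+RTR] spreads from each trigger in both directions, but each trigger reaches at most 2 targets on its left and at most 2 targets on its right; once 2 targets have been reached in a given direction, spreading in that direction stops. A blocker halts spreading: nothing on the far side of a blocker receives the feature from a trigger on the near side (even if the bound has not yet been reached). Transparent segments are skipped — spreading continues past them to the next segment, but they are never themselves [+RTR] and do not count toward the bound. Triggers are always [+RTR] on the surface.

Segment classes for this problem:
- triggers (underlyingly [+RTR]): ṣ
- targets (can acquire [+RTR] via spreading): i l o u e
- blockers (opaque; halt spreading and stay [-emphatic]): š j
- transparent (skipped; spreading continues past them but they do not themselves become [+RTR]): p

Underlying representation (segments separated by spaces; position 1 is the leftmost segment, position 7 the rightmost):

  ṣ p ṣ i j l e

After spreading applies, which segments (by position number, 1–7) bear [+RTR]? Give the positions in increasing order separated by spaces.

From /ṣ/ at 1 rightward: 2 /p/ transparent; 3 /ṣ/ is itself a trigger — this domain ends here.
From /ṣ/ at 1 leftward: word edge.
From /ṣ/ at 3 rightward: 4 /i/ → [+RTR]; 5 /j/ blocks.
From /ṣ/ at 3 leftward: 2 /p/ transparent; 1 /ṣ/ is itself a trigger — this domain ends here.
Targets with no active source: positions 6 7 stay [-emphatic].

1 3 4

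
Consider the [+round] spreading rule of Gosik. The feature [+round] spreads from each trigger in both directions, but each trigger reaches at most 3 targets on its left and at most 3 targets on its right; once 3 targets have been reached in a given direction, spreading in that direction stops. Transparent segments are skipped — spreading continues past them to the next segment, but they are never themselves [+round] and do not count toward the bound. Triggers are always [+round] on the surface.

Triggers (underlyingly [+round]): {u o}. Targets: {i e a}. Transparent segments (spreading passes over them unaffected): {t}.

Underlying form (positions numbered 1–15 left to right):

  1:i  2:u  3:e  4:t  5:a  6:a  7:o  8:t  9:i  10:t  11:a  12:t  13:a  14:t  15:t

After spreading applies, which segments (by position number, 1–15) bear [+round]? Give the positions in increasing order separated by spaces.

1 2 3 5 6 7 9 11 13

From /u/ at 2 rightward: 3 /e/ → [+round]; 4 /t/ transparent; 5 /a/ → [+round]; 6 /a/ → [+round]; bound reached.
From /u/ at 2 leftward: 1 /i/ → [+round]; word edge.
From /o/ at 7 rightward: 8 /t/ transparent; 9 /i/ → [+round]; 10 /t/ transparent; 11 /a/ → [+round]; 12 /t/ transparent; 13 /a/ → [+round]; bound reached.
From /o/ at 7 leftward: 6 /a/ → [+round]; 5 /a/ → [+round]; 4 /t/ transparent; 3 /e/ → [+round]; bound reached.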